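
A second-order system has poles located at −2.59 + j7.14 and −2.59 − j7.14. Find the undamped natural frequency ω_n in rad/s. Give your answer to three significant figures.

ω_n ≈ 7.60 rad/s

|pole| = ω_n = √(2.59² + 7.14²) = 7.60 rad/s; ζ = cos θ = σ/ω_n = 0.341.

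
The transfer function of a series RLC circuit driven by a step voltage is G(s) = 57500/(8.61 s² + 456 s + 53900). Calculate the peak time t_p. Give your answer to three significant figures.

Dividing through by 8.61: denominator becomes s² + 52.96 s + 6260.
So ω_n = √6260 = 79.1 rad/s and ζ = 52.96/(2·79.1) = 0.335.
ω_d = 79.1·√(1 − 0.335²) = 74.6 rad/s. t_p = π/ω_d = 0.0421 s.

t_p ≈ 0.0421 s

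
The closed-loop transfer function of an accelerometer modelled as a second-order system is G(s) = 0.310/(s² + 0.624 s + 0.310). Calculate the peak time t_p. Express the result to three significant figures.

t_p ≈ 6.81 s

ω_n = √0.310 = 0.557 rad/s; ζ = 0.624/(2·0.557) = 0.560.
The damped frequency ω_d = ω_n√(1−ζ²) = 0.461 rad/s. Then t_p = π/ω_d = 6.81 s.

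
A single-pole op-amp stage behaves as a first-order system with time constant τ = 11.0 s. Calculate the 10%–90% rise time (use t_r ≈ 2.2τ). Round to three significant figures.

t_r ≈ 2.2τ = 24.2 s.

t_r ≈ 24.2 s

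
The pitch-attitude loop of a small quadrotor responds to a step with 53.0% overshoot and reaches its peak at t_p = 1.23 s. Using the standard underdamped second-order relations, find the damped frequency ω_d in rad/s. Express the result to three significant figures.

t_p = π/ω_d, so ω_d = π/1.23 = 2.55 rad/s.

ω_d ≈ 2.55 rad/s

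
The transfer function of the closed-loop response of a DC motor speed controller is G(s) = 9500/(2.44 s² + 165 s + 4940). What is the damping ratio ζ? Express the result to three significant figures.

ζ ≈ 0.751

Dividing through by 2.44: denominator becomes s² + 67.62 s + 2025.
So ω_n = √2025 = 45.0 rad/s and ζ = 67.62/(2·45.0) = 0.751.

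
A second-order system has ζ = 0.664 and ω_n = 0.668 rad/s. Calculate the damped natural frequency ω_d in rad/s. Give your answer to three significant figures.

ω_d ≈ 0.499 rad/s

ω_d = ω_n√(1−ζ²) = 0.668·√0.559 = 0.499 rad/s.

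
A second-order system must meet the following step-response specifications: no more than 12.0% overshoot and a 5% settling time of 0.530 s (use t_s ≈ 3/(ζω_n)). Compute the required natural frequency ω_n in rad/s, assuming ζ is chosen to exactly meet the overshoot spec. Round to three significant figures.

ω_n ≈ 10.1 rad/s

ζ = −ln(OS)/√(π² + (ln OS)²). With OS = 0.120, ln OS = −2.120 and ζ = 2.120/3.790 = 0.559.
From t_s ≈ 3/(ζω_n): ω_n = 3/(ζ·t_s) = 3/(0.559·0.530) = 10.1 rad/s.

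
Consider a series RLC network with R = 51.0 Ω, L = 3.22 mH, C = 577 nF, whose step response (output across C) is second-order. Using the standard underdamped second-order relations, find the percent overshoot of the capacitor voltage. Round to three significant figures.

For a series RLC circuit (capacitor voltage as output), ω_n = 1/√(LC) = 1/√(3.22 mH · 577 nF) = 23200 rad/s.
ζ = (R/2)·√(C/L) = (51.0/2)·√(577 nF/3.22 mH) = 0.341.
%OS = 100·exp(−πζ/√(1−ζ²)) = 32.0%.

%OS ≈ 32.0%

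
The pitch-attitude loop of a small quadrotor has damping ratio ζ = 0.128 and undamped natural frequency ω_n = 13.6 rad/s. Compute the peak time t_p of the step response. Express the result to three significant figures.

t_p ≈ 0.233 s

The damped frequency is ω_d = ω_n√(1−ζ²) = 13.6·√(1−0.0164) = 13.5 rad/s.
Peak time t_p = π/ω_d = π/13.5 = 0.233 s.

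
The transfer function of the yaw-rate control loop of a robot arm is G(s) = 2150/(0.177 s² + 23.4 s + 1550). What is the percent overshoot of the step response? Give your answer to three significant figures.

%OS ≈ 4.35%

Dividing through by 0.177: denominator becomes s² + 132.2 s + 8757.
So ω_n = √8757 = 93.6 rad/s and ζ = 132.2/(2·93.6) = 0.706.
%OS = 100·exp(−πζ/√(1−ζ²)) = 4.35%.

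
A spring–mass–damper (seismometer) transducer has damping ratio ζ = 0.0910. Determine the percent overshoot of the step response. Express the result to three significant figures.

For an underdamped second-order system, %OS = 100·exp(−πζ/√(1−ζ²)).
πζ/√(1−ζ²) = π·0.0910/√(1−0.00828) = 0.2871, so %OS = 100·e^(−0.2871) = 75.0%.

%OS ≈ 75.0%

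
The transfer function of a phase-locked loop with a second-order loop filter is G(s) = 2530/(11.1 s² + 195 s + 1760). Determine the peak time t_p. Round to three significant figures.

Dividing through by 11.1: denominator becomes s² + 17.57 s + 158.6.
So ω_n = √158.6 = 12.6 rad/s and ζ = 17.57/(2·12.6) = 0.698.
The damped frequency ω_d = ω_n√(1−ζ²) = 9.02 rad/s. t_p = π/ω_d = 0.348 s.

t_p ≈ 0.348 s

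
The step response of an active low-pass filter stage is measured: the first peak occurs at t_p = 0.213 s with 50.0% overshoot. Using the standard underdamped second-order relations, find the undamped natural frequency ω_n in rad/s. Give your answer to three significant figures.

ω_n ≈ 15.1 rad/s

ζ from %OS: ζ = |ln 0.500|/√(π²+ln²0.500) = 0.215.
From t_p = π/ω_d, ω_d = π/0.213 = 14.7 rad/s, so ω_n = ω_d/√(1−ζ²) = 15.1 rad/s.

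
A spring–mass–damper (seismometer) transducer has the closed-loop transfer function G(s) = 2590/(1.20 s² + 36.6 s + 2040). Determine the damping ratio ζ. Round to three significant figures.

ζ ≈ 0.370

Dividing through by 1.20: denominator becomes s² + 30.50 s + 1700.
So ω_n = √1700 = 41.2 rad/s and ζ = 30.50/(2·41.2) = 0.370.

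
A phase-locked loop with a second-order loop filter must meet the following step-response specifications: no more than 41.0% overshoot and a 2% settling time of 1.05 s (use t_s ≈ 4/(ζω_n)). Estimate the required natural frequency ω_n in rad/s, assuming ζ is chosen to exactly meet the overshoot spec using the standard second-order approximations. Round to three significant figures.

Inverting the overshoot relation: ζ = |ln 0.410|/√(π² + ln²0.410) = 0.273.
Then ω_n = 4/(ζ t_s) = 4/(0.273 × 1.05) = 14.0 rad/s.

ω_n ≈ 14.0 rad/s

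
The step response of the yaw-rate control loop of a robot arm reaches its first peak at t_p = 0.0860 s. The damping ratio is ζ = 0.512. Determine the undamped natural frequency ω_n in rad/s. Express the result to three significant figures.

ω_n ≈ 42.5 rad/s

Peak time t_p = π/ω_d, so ω_d = π/t_p = π/0.0860 = 36.5 rad/s.
ω_n = ω_d/√(1−ζ²) = 36.5/√0.738 = 42.5 rad/s.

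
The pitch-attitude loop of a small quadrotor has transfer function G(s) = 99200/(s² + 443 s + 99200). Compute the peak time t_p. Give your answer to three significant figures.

Matching coefficients with s² + 2ζω_n s + ω_n² gives ω_n² = 99200 ⇒ ω_n = 315 rad/s, and ζ = 443/(2ω_n) = 0.703.
ω_d = 315·√(1 − 0.703²) = 224 rad/s. Then t_p = π/ω_d = 0.0140 s.

t_p ≈ 0.0140 s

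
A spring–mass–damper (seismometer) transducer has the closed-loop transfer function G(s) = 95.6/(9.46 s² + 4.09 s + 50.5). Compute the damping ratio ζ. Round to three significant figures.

Dividing through by 9.46: denominator becomes s² + 0.4323 s + 5.338.
So ω_n = √5.338 = 2.31 rad/s and ζ = 0.4323/(2·2.31) = 0.0936.

ζ ≈ 0.0936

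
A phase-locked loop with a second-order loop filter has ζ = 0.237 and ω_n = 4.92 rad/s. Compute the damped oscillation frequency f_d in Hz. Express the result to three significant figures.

ω_d = ω_n√(1−ζ²) = 4.92·√0.944 = 4.78 rad/s.
f_d = ω_d/(2π) = 0.761 Hz.

f_d ≈ 0.761 Hz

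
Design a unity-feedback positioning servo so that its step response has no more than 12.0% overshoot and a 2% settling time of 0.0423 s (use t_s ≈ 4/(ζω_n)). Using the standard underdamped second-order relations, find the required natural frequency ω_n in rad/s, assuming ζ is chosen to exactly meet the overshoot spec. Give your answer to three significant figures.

ζ = −ln(OS)/√(π² + (ln OS)²). With OS = 0.120, ln OS = −2.120 and ζ = 2.120/3.790 = 0.559.
From t_s ≈ 4/(ζω_n): ω_n = 4/(ζ·t_s) = 4/(0.559·0.0423) = 169 rad/s.

ω_n ≈ 169 rad/s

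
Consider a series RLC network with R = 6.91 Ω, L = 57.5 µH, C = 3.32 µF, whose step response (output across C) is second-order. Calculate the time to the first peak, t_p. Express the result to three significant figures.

t_p ≈ 0.0000779 s

For a series RLC circuit (capacitor voltage as output), ω_n = 1/√(LC) = 1/√(57.5 µH · 3.32 µF) = 72400 rad/s.
ζ = (R/2)·√(C/L) = (6.91/2)·√(3.32 µF/57.5 µH) = 0.830.
ω_d = ω_n√(1−ζ²) = 40300 rad/s. t_p = π/ω_d = 0.0000779 s.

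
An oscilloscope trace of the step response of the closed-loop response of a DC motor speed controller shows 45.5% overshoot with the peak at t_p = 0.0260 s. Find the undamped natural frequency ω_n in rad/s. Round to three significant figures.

ω_n ≈ 125 rad/s

The overshoot fixes ζ = −ln(OS)/√(π²+ln²(OS)) = 0.243.
From t_p = π/ω_d, ω_d = π/0.0260 = 121 rad/s, so ω_n = ω_d/√(1−ζ²) = 125 rad/s.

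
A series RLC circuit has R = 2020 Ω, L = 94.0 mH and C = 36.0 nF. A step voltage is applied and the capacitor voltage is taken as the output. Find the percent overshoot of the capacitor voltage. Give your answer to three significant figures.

For a series RLC circuit (capacitor voltage as output), ω_n = 1/√(LC) = 1/√(94.0 mH · 36.0 nF) = 17200 rad/s.
ζ = (R/2)·√(C/L) = (2020/2)·√(36.0 nF/94.0 mH) = 0.625.
Overshoot: exp(−π·0.625/√(1−0.625²)) = 0.0808, i.e. 8.08%.

%OS ≈ 8.08%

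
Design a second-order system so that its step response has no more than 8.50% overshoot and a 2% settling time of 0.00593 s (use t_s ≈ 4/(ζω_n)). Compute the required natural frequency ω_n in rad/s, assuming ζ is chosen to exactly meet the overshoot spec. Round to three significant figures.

ω_n ≈ 1090 rad/s

Inverting the overshoot relation: ζ = |ln 0.0850|/√(π² + ln²0.0850) = 0.617.
Then ω_n = 4/(ζ t_s) = 4/(0.617 × 0.00593) = 1090 rad/s.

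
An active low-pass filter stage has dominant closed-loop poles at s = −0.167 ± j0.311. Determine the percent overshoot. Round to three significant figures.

%OS ≈ 18.5%

|pole| = ω_n = √(0.167² + 0.311²) = 0.353 rad/s; ζ = cos θ = σ/ω_n = 0.473.
%OS = 100·exp(−πζ/√(1−ζ²)) = 18.5%.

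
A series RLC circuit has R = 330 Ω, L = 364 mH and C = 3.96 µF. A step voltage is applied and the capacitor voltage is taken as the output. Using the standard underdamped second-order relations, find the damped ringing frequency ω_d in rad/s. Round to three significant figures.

For a series RLC circuit (capacitor voltage as output), ω_n = 1/√(LC) = 1/√(364 mH · 3.96 µF) = 833 rad/s.
ζ = (R/2)·√(C/L) = (330/2)·√(3.96 µF/364 mH) = 0.544.
ω_d = ω_n√(1−ζ²) = 699 rad/s.

ω_d ≈ 699 rad/s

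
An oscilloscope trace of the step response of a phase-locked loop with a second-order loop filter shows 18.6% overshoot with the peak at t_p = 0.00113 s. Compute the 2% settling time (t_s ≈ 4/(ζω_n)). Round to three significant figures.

t_s ≈ 0.00269 s

ζ from %OS: ζ = |ln 0.186|/√(π²+ln²0.186) = 0.472.
From t_p = π/ω_d, ω_d = π/0.00113 = 2780 rad/s, so ω_n = ω_d/√(1−ζ²) = 3150 rad/s.
t_s ≈ 4/(ζω_n) = 4/(0.472·3150) = 0.00269 s.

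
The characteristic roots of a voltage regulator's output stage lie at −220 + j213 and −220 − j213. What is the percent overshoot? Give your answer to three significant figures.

%OS ≈ 3.90%

|pole| = ω_n = √(220² + 213²) = 306 rad/s; ζ = cos θ = σ/ω_n = 0.718.
%OS = 100·exp(−πζ/√(1−ζ²)) = 3.90%.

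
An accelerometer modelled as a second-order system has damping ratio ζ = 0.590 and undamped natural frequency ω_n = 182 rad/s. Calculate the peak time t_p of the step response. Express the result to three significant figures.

t_p ≈ 0.0214 s

The damped frequency is ω_d = ω_n√(1−ζ²) = 182·√(1−0.348) = 147 rad/s.
Peak time t_p = π/ω_d = π/147 = 0.0214 s.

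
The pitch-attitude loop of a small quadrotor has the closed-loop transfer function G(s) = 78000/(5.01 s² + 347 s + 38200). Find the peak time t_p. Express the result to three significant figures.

Dividing through by 5.01: denominator becomes s² + 69.26 s + 7625.
So ω_n = √7625 = 87.3 rad/s and ζ = 69.26/(2·87.3) = 0.397.
The damped frequency ω_d = ω_n√(1−ζ²) = 80.2 rad/s. t_p = π/ω_d = 0.0392 s.

t_p ≈ 0.0392 s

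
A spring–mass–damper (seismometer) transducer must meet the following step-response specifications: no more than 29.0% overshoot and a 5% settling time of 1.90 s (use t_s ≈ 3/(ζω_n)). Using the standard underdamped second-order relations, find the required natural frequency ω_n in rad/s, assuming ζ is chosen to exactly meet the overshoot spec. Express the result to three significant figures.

ω_n ≈ 4.31 rad/s

From %OS = 100·exp(−πζ/√(1−ζ²)), invert to get ζ = −ln(OS)/√(π² + ln²(OS)) with OS = 0.290.
−ln 0.290 = 1.238, so ζ = 1.238/√(π² + 1.532) = 0.367.
Then ω_n = 3/(ζ t_s) = 3/(0.367 × 1.90) = 4.31 rad/s.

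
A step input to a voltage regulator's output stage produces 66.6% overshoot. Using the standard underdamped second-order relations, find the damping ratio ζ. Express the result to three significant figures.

ζ ≈ 0.128

ζ = −ln(OS)/√(π² + (ln OS)²). With OS = 0.666, ln OS = −0.4065 and ζ = 0.4065/3.168 = 0.128.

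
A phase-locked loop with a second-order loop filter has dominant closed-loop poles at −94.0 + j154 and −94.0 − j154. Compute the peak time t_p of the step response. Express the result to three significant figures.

t_p = π/ω_d with ω_d = 154 (the imaginary part), so t_p = 0.0204 s.

t_p ≈ 0.0204 s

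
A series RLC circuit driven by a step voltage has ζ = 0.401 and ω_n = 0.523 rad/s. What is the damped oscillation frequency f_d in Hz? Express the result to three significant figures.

ω_d = ω_n√(1−ζ²) = 0.523·√0.839 = 0.479 rad/s.
f_d = ω_d/(2π) = 0.0763 Hz.

f_d ≈ 0.0763 Hz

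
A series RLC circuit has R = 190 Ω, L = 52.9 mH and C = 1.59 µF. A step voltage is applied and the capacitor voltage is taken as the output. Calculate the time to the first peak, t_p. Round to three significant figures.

t_p ≈ 0.00107 s

For a series RLC circuit (capacitor voltage as output), ω_n = 1/√(LC) = 1/√(52.9 mH · 1.59 µF) = 3450 rad/s.
ζ = (R/2)·√(C/L) = (190/2)·√(1.59 µF/52.9 mH) = 0.521.
The damped frequency ω_d = ω_n√(1−ζ²) = 2940 rad/s. t_p = π/ω_d = 0.00107 s.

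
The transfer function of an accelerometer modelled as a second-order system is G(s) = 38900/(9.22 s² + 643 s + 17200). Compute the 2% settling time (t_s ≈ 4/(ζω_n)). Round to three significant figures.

t_s ≈ 0.115 s

Dividing through by 9.22: denominator becomes s² + 69.74 s + 1866.
So ω_n = √1866 = 43.2 rad/s and ζ = 69.74/(2·43.2) = 0.807.
t_s ≈ 4/(ζω_n) = 0.115 s.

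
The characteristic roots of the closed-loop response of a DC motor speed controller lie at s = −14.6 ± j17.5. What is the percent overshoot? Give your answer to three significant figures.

%OS ≈ 7.27%

The poles are at −σ ± jω_d with σ = 14.6 and ω_d = 17.5, so ω_n = √(σ²+ω_d²) = 22.8 rad/s and ζ = σ/ω_n = 0.641.
%OS = 100 e^{−πζ/√(1−ζ²)} with ζ = 0.641 gives 7.27%.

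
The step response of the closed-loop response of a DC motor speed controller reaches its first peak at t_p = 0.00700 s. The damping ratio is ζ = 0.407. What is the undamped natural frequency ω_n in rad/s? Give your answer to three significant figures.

Peak time t_p = π/ω_d, so ω_d = π/t_p = π/0.00700 = 449 rad/s.
ω_n = ω_d/√(1−ζ²) = 449/√0.834 = 491 rad/s.

ω_n ≈ 491 rad/s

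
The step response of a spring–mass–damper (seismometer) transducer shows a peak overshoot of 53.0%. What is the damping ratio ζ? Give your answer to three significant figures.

ζ ≈ 0.198

Inverting the overshoot relation: ζ = |ln 0.530|/√(π² + ln²0.530) = 0.198.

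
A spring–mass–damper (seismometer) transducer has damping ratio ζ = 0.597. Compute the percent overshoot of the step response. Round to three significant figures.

%OS ≈ 9.65%

For an underdamped second-order system, %OS = 100·exp(−πζ/√(1−ζ²)).
πζ/√(1−ζ²) = π·0.597/√(1−0.356) = 2.338, so %OS = 100·e^(−2.338) = 9.65%.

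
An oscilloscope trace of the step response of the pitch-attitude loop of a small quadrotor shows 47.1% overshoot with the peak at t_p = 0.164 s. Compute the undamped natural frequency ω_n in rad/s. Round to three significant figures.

ω_n ≈ 19.7 rad/s

ζ from %OS: ζ = |ln 0.471|/√(π²+ln²0.471) = 0.233.
From t_p = π/ω_d, ω_d = π/0.164 = 19.2 rad/s, so ω_n = ω_d/√(1−ζ²) = 19.7 rad/s.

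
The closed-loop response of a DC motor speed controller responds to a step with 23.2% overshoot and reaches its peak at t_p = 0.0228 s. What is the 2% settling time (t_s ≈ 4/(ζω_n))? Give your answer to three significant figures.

From the overshoot, ζ = −ln(OS)/√(π²+ln²(OS)) = 0.422.
From t_p = π/ω_d, ω_d = π/0.0228 = 138 rad/s, so ω_n = ω_d/√(1−ζ²) = 152 rad/s.
t_s ≈ 4/(ζω_n) = 4/(0.422·152) = 0.0624 s.

t_s ≈ 0.0624 s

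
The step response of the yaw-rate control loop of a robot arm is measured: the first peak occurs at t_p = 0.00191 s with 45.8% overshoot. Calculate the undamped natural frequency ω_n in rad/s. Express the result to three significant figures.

From the overshoot, ζ = −ln(OS)/√(π²+ln²(OS)) = 0.241.
From t_p = π/ω_d, ω_d = π/0.00191 = 1640 rad/s, so ω_n = ω_d/√(1−ζ²) = 1690 rad/s.

ω_n ≈ 1690 rad/s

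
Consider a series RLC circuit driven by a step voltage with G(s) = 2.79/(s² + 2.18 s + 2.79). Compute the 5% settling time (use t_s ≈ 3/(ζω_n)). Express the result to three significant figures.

Matching coefficients with s² + 2ζω_n s + ω_n² gives ω_n² = 2.79 ⇒ ω_n = 1.67 rad/s, and ζ = 2.18/(2ω_n) = 0.653.
t_s ≈ 3/(ζω_n) = 3/(0.653·1.67) = 2.75 s.

t_s ≈ 2.75 s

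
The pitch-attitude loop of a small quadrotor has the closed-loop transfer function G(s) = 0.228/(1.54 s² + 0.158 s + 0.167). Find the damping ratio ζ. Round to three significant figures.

ζ ≈ 0.156

Dividing through by 1.54: denominator becomes s² + 0.1026 s + 0.1084.
So ω_n = √0.1084 = 0.329 rad/s and ζ = 0.1026/(2·0.329) = 0.156.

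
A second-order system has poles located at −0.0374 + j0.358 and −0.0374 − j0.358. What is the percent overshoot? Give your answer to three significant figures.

%OS ≈ 72.0%

With σ = 0.0374, ω_d = 0.358: ω_n = √(σ²+ω_d²) = 0.360 rad/s, ζ = σ/ω_n = 0.104.
Overshoot: exp(−π·0.104/√(1−0.104²)) = 0.720, i.e. 72.0%.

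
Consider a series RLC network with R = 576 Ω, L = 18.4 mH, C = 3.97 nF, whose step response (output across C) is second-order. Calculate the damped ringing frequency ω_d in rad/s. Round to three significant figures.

ω_d ≈ 116000 rad/s

For a series RLC circuit (capacitor voltage as output), ω_n = 1/√(LC) = 1/√(18.4 mH · 3.97 nF) = 117000 rad/s.
ζ = (R/2)·√(C/L) = (576/2)·√(3.97 nF/18.4 mH) = 0.134.
The damped frequency ω_d = ω_n√(1−ζ²) = 116000 rad/s.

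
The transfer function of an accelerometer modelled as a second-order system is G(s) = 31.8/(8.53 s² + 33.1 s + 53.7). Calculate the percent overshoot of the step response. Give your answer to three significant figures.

Dividing through by 8.53: denominator becomes s² + 3.880 s + 6.295.
So ω_n = √6.295 = 2.51 rad/s and ζ = 3.880/(2·2.51) = 0.773.
%OS = 100·exp(−πζ/√(1−ζ²)) = 2.17%.

%OS ≈ 2.17%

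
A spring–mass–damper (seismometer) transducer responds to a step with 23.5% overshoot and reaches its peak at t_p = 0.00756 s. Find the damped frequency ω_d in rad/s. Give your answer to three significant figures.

ω_d ≈ 416 rad/s

t_p = π/ω_d, so ω_d = π/0.00756 = 416 rad/s.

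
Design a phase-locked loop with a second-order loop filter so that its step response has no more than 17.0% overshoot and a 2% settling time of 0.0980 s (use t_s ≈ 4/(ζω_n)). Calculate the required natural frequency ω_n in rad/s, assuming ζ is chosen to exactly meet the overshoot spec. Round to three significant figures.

ζ = −ln(OS)/√(π² + (ln OS)²). With OS = 0.170, ln OS = −1.772 and ζ = 1.772/3.607 = 0.491.
From t_s ≈ 4/(ζω_n): ω_n = 4/(ζ·t_s) = 4/(0.491·0.0980) = 83.1 rad/s.

ω_n ≈ 83.1 rad/s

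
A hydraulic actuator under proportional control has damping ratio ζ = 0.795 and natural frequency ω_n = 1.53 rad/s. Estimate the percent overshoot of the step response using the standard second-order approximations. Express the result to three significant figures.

For an underdamped second-order system, %OS = 100·exp(−πζ/√(1−ζ²)).
πζ/√(1−ζ²) = π·0.795/√(1−0.632) = 4.117, so %OS = 100·e^(−4.117) = 1.63%.

%OS ≈ 1.63%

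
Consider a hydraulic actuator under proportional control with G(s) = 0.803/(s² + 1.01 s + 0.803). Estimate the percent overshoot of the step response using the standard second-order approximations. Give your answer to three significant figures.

Comparing the denominator to s² + 2ζω_n s + ω_n²: ω_n = √0.803 = 0.896 rad/s, and 2ζω_n = 1.01 so ζ = 1.01/(2·0.896) = 0.564.
Overshoot: exp(−π·0.564/√(1−0.564²)) = 0.117, i.e. 11.7%.

%OS ≈ 11.7%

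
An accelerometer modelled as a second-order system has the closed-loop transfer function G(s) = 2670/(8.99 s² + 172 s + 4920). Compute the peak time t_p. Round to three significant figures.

Dividing through by 8.99: denominator becomes s² + 19.13 s + 547.3.
So ω_n = √547.3 = 23.4 rad/s and ζ = 19.13/(2·23.4) = 0.409.
The damped frequency ω_d = ω_n√(1−ζ²) = 21.3 rad/s. t_p = π/ω_d = 0.147 s.

t_p ≈ 0.147 s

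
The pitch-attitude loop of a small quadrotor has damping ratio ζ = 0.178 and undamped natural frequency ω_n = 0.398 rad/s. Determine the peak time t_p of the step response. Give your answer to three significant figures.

The damped frequency is ω_d = ω_n√(1−ζ²) = 0.398·√(1−0.0317) = 0.392 rad/s.
Peak time t_p = π/ω_d = π/0.392 = 8.02 s.

t_p ≈ 8.02 s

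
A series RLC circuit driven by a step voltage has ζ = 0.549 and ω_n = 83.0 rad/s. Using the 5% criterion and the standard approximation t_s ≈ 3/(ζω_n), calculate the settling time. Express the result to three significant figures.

t_s ≈ 3/(ζω_n) = 3/(0.549 × 83.0) = 0.0658 s.

t_s ≈ 0.0658 s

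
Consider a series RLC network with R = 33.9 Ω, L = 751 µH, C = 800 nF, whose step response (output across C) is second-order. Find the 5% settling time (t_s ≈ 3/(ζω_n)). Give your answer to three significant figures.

t_s ≈ 0.000133 s

For a series RLC circuit (capacitor voltage as output), ω_n = 1/√(LC) = 1/√(751 µH · 800 nF) = 40800 rad/s.
ζ = (R/2)·√(C/L) = (33.9/2)·√(800 nF/751 µH) = 0.553.
t_s ≈ 3/(ζω_n) = 0.000133 s.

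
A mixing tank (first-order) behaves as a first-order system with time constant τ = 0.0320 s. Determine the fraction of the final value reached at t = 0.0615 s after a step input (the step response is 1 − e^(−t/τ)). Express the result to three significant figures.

y(t)/y_∞ = 1 − e^(−t/τ) = 1 − e^(−0.0615/0.0320) = 1 − e^(−1.92) = 0.854.

y/y_∞ ≈ 0.854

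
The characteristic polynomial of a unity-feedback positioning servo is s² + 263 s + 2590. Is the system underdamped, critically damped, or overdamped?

overdamped

a² − 4b = 59000 > 0 (two distinct real roots); the system is overdamped.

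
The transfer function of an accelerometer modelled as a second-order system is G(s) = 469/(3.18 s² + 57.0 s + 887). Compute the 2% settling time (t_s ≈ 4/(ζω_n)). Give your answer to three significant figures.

Dividing through by 3.18: denominator becomes s² + 17.92 s + 278.9.
So ω_n = √278.9 = 16.7 rad/s and ζ = 17.92/(2·16.7) = 0.537.
t_s ≈ 4/(ζω_n) = 0.446 s.

t_s ≈ 0.446 s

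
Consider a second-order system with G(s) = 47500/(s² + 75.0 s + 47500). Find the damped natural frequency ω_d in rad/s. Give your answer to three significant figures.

ω_d ≈ 215 rad/s

ω_n = √47500 = 218 rad/s; ζ = 75.0/(2·218) = 0.172.
ω_d = 218·√(1 − 0.172²) = 215 rad/s.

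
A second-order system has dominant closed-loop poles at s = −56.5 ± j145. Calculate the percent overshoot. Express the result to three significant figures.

With σ = 56.5, ω_d = 145: ω_n = √(σ²+ω_d²) = 156 rad/s, ζ = σ/ω_n = 0.363.
Overshoot: exp(−π·0.363/√(1−0.363²)) = 0.294, i.e. 29.4%.

%OS ≈ 29.4%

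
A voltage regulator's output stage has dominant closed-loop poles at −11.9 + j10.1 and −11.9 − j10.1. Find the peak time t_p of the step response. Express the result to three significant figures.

t_p = π/ω_d with ω_d = 10.1 (the imaginary part), so t_p = 0.311 s.

t_p ≈ 0.311 s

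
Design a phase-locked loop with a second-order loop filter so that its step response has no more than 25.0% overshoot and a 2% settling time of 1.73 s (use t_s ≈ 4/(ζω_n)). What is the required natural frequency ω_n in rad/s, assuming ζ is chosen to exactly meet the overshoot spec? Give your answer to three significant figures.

ω_n ≈ 5.73 rad/s

Inverting the overshoot relation: ζ = |ln 0.250|/√(π² + ln²0.250) = 0.404.
Then ω_n = 4/(ζ t_s) = 4/(0.404 × 1.73) = 5.73 rad/s.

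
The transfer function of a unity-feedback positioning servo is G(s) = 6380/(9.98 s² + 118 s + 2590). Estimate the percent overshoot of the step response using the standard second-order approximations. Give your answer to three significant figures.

%OS ≈ 29.0%

Dividing through by 9.98: denominator becomes s² + 11.82 s + 259.5.
So ω_n = √259.5 = 16.1 rad/s and ζ = 11.82/(2·16.1) = 0.367.
%OS = 100·exp(−πζ/√(1−ζ²)) = 29.0%.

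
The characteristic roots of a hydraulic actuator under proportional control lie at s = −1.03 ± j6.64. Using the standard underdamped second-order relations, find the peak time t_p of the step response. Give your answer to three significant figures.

t_p = π/ω_d with ω_d = 6.64 (the imaginary part), so t_p = 0.473 s.

t_p ≈ 0.473 s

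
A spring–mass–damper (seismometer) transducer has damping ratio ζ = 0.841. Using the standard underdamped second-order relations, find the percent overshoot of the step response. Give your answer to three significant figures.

%OS ≈ 0.757%

For an underdamped second-order system, %OS = 100·exp(−πζ/√(1−ζ²)).
πζ/√(1−ζ²) = π·0.841/√(1−0.707) = 4.883, so %OS = 100·e^(−4.883) = 0.757%.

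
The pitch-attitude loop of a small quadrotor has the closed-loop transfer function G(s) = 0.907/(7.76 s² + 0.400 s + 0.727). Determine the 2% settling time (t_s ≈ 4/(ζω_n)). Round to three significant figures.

Dividing through by 7.76: denominator becomes s² + 0.05155 s + 0.09369.
So ω_n = √0.09369 = 0.306 rad/s and ζ = 0.05155/(2·0.306) = 0.0842.
t_s ≈ 4/(ζω_n) = 155 s.

t_s ≈ 155 s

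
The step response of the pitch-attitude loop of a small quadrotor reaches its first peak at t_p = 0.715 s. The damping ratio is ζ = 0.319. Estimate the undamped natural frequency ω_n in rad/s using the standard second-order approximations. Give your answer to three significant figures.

ω_n ≈ 4.64 rad/s

Peak time t_p = π/ω_d, so ω_d = π/t_p = π/0.715 = 4.39 rad/s.
ω_n = ω_d/√(1−ζ²) = 4.39/√0.898 = 4.64 rad/s.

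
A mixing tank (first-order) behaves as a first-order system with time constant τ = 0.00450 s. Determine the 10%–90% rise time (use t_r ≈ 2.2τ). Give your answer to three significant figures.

t_r ≈ 0.00990 s

t_r ≈ 2.2τ = 0.00990 s.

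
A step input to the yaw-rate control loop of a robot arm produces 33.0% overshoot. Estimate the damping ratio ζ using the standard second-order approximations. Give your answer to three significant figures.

ζ = −ln(OS)/√(π² + (ln OS)²). With OS = 0.330, ln OS = −1.109 and ζ = 1.109/3.331 = 0.333.

ζ ≈ 0.333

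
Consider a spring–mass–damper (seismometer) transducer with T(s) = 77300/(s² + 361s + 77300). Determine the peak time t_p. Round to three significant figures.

ω_n = √77300 = 278 rad/s; ζ = 361/(2·278) = 0.649.
ω_d = 278·√(1 − 0.649²) = 211 rad/s. Then t_p = π/ω_d = 0.0149 s.

t_p ≈ 0.0149 s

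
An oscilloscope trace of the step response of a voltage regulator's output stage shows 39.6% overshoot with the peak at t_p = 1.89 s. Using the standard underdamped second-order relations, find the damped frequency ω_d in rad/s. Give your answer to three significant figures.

ω_d ≈ 1.66 rad/s

t_p = π/ω_d, so ω_d = π/1.89 = 1.66 rad/s.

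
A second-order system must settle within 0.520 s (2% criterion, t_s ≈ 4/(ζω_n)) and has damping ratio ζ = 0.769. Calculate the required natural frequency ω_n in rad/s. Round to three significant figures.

ω_n ≈ 10.0 rad/s

Rearranging t_s ≈ 4/(ζω_n) gives ω_n = 4/(ζ·t_s) = 4/(0.769 × 0.520) = 10.0 rad/s.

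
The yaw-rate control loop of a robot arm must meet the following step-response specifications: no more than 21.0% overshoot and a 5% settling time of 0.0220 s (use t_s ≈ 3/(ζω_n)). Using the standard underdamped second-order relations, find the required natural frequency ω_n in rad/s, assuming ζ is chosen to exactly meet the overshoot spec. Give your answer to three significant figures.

Inverting the overshoot relation: ζ = |ln 0.210|/√(π² + ln²0.210) = 0.445.
Then ω_n = 3/(ζ t_s) = 3/(0.445 × 0.0220) = 307 rad/s.

ω_n ≈ 307 rad/s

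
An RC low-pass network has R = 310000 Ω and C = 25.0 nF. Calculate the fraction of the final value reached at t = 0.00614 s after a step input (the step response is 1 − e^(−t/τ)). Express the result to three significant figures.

y/y_∞ ≈ 0.547

τ = RC = 310000 × 25.0 nF = 0.00775 s.
y(t)/y_∞ = 1 − e^(−t/τ) = 1 − e^(−0.00614/0.00775) = 1 − e^(−0.792) = 0.547.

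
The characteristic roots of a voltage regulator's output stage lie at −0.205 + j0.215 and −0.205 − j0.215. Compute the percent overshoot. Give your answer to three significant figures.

|pole| = ω_n = √(0.205² + 0.215²) = 0.297 rad/s; ζ = cos θ = σ/ω_n = 0.690.
%OS = 100 e^{−πζ/√(1−ζ²)} with ζ = 0.690 gives 5.00%.

%OS ≈ 5.00%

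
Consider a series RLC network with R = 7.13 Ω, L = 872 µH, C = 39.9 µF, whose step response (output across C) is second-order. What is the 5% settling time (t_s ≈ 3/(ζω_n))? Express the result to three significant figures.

For a series RLC circuit (capacitor voltage as output), ω_n = 1/√(LC) = 1/√(872 µH · 39.9 µF) = 5360 rad/s.
ζ = (R/2)·√(C/L) = (7.13/2)·√(39.9 µF/872 µH) = 0.763.
t_s ≈ 3/(ζω_n) = 0.000734 s.

t_s ≈ 0.000734 s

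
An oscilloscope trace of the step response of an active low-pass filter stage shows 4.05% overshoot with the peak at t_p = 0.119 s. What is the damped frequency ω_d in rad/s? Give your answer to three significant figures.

t_p = π/ω_d, so ω_d = π/0.119 = 26.4 rad/s.

ω_d ≈ 26.4 rad/s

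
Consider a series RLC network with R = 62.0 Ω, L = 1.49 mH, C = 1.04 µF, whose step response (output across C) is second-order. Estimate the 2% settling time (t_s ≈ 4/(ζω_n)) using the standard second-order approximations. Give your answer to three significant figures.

For a series RLC circuit (capacitor voltage as output), ω_n = 1/√(LC) = 1/√(1.49 mH · 1.04 µF) = 25400 rad/s.
ζ = (R/2)·√(C/L) = (62.0/2)·√(1.04 µF/1.49 mH) = 0.819.
t_s ≈ 4/(ζω_n) = 0.000192 s.

t_s ≈ 0.000192 s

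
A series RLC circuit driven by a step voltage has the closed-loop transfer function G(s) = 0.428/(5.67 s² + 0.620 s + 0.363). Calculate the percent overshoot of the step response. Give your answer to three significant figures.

%OS ≈ 49.9%

Dividing through by 5.67: denominator becomes s² + 0.1093 s + 0.06402.
So ω_n = √0.06402 = 0.253 rad/s and ζ = 0.1093/(2·0.253) = 0.216.
%OS = 100 e^{−πζ/√(1−ζ²)} with ζ = 0.216 gives 49.9%.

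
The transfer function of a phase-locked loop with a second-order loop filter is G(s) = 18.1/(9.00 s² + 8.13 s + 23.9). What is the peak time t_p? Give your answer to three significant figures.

Dividing through by 9.00: denominator becomes s² + 0.9033 s + 2.656.
So ω_n = √2.656 = 1.63 rad/s and ζ = 0.9033/(2·1.63) = 0.277.
ω_d = ω_n√(1−ζ²) = 1.57 rad/s. t_p = π/ω_d = 2.01 s.

t_p ≈ 2.01 s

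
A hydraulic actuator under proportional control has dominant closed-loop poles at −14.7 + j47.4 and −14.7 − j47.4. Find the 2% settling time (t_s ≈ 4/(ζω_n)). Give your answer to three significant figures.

t_s ≈ 0.272 s

For poles at −σ ± jω_d, ζω_n = σ = 14.7, so t_s ≈ 4/σ = 0.272 s.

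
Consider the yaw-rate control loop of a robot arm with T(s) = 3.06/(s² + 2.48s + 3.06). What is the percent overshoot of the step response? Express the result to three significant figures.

%OS ≈ 4.25%

ω_n = √3.06 = 1.75 rad/s; ζ = 2.48/(2·1.75) = 0.709.
%OS = 100·exp(−πζ/√(1−ζ²)) = 4.25%.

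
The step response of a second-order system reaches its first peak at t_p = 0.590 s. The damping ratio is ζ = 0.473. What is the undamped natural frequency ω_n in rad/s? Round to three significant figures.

ω_n ≈ 6.04 rad/s

Peak time t_p = π/ω_d, so ω_d = π/t_p = π/0.590 = 5.32 rad/s.
ω_n = ω_d/√(1−ζ²) = 5.32/√0.776 = 6.04 rad/s.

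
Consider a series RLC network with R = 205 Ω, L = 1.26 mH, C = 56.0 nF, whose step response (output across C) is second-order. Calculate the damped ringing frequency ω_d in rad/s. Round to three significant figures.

ω_d ≈ 86900 rad/s

For a series RLC circuit (capacitor voltage as output), ω_n = 1/√(LC) = 1/√(1.26 mH · 56.0 nF) = 119000 rad/s.
ζ = (R/2)·√(C/L) = (205/2)·√(56.0 nF/1.26 mH) = 0.683.
The damped frequency ω_d = ω_n√(1−ζ²) = 86900 rad/s.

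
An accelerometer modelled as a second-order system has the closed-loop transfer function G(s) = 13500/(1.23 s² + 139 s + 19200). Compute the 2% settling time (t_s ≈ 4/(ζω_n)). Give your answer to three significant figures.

t_s ≈ 0.0708 s

Dividing through by 1.23: denominator becomes s² + 113.0 s + 15610.
So ω_n = √15610 = 125 rad/s and ζ = 113.0/(2·125) = 0.452.
t_s ≈ 4/(ζω_n) = 0.0708 s.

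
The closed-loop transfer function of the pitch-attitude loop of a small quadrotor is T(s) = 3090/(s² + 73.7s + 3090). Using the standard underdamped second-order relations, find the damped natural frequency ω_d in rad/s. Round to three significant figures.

Matching coefficients with s² + 2ζω_n s + ω_n² gives ω_n² = 3090 ⇒ ω_n = 55.6 rad/s, and ζ = 73.7/(2ω_n) = 0.663.
ω_d = 55.6·√(1 − 0.663²) = 41.6 rad/s.

ω_d ≈ 41.6 rad/s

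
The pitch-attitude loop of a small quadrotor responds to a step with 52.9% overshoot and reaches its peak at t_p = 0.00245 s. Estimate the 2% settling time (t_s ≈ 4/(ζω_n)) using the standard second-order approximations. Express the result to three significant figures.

t_s ≈ 0.0154 s

ζ from %OS: ζ = |ln 0.529|/√(π²+ln²0.529) = 0.199.
From t_p = π/ω_d, ω_d = π/0.00245 = 1280 rad/s, so ω_n = ω_d/√(1−ζ²) = 1310 rad/s.
t_s ≈ 4/(ζω_n) = 4/(0.199·1310) = 0.0154 s.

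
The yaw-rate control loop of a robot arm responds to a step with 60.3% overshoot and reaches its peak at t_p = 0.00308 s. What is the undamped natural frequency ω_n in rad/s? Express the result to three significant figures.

ζ from %OS: ζ = |ln 0.603|/√(π²+ln²0.603) = 0.159.
From t_p = π/ω_d, ω_d = π/0.00308 = 1020 rad/s, so ω_n = ω_d/√(1−ζ²) = 1030 rad/s.

ω_n ≈ 1030 rad/s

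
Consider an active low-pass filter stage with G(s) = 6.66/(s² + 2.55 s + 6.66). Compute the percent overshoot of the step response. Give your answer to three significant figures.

%OS ≈ 16.8%

Comparing the denominator to s² + 2ζω_n s + ω_n²: ω_n = √6.66 = 2.58 rad/s, and 2ζω_n = 2.55 so ζ = 2.55/(2·2.58) = 0.494.
%OS = 100·exp(−πζ/√(1−ζ²)) = 16.8%.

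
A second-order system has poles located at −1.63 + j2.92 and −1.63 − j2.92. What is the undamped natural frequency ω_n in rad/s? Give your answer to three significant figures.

With σ = 1.63, ω_d = 2.92: ω_n = √(σ²+ω_d²) = 3.34 rad/s, ζ = σ/ω_n = 0.487.

ω_n ≈ 3.34 rad/s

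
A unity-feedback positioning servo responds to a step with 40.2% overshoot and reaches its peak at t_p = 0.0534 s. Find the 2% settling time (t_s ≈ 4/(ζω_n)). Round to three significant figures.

t_s ≈ 0.234 s

The overshoot fixes ζ = −ln(OS)/√(π²+ln²(OS)) = 0.279.
t_p = π/ω_d ⇒ ω_d = 58.8 rad/s; then ω_n = ω_d/√(1−ζ²) = 61.3 rad/s.
t_s ≈ 4/(ζω_n) = 4/(0.279·61.3) = 0.234 s.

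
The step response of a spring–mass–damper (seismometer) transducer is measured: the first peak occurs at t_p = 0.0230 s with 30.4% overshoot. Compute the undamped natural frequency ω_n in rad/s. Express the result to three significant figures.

From the overshoot, ζ = −ln(OS)/√(π²+ln²(OS)) = 0.354.
t_p = π/ω_d ⇒ ω_d = 137 rad/s; then ω_n = ω_d/√(1−ζ²) = 146 rad/s.

ω_n ≈ 146 rad/s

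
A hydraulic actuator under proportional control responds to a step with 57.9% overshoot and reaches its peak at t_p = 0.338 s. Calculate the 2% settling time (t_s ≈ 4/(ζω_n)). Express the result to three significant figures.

From the overshoot, ζ = −ln(OS)/√(π²+ln²(OS)) = 0.171.
t_p = π/ω_d ⇒ ω_d = 9.29 rad/s; then ω_n = ω_d/√(1−ζ²) = 9.43 rad/s.
t_s ≈ 4/(ζω_n) = 4/(0.171·9.43) = 2.47 s.

t_s ≈ 2.47 s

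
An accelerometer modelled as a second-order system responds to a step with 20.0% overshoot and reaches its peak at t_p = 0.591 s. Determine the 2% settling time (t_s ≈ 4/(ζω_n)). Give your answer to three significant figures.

t_s ≈ 1.47 s

ζ from %OS: ζ = |ln 0.200|/√(π²+ln²0.200) = 0.456.
t_p = π/ω_d ⇒ ω_d = 5.32 rad/s; then ω_n = ω_d/√(1−ζ²) = 5.97 rad/s.
t_s ≈ 4/(ζω_n) = 4/(0.456·5.97) = 1.47 s.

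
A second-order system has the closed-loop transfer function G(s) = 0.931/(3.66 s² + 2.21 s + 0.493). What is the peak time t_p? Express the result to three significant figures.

Dividing through by 3.66: denominator becomes s² + 0.6038 s + 0.1347.
So ω_n = √0.1347 = 0.367 rad/s and ζ = 0.6038/(2·0.367) = 0.823.
ω_d = ω_n√(1−ζ²) = 0.209 rad/s. t_p = π/ω_d = 15.1 s.

t_p ≈ 15.1 s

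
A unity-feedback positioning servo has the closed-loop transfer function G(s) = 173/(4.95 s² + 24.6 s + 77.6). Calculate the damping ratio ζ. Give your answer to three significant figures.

ζ ≈ 0.628

Dividing through by 4.95: denominator becomes s² + 4.970 s + 15.68.
So ω_n = √15.68 = 3.96 rad/s and ζ = 4.970/(2·3.96) = 0.628.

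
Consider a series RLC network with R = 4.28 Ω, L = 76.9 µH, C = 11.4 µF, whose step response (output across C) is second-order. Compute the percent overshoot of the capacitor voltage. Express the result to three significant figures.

%OS ≈ 1.04%

For a series RLC circuit (capacitor voltage as output), ω_n = 1/√(LC) = 1/√(76.9 µH · 11.4 µF) = 33800 rad/s.
ζ = (R/2)·√(C/L) = (4.28/2)·√(11.4 µF/76.9 µH) = 0.824.
%OS = 100·exp(−πζ/√(1−ζ²)) = 1.04%.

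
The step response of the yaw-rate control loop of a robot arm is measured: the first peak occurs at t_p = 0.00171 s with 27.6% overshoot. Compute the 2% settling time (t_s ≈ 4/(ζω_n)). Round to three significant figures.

From the overshoot, ζ = −ln(OS)/√(π²+ln²(OS)) = 0.379.
From t_p = π/ω_d, ω_d = π/0.00171 = 1840 rad/s, so ω_n = ω_d/√(1−ζ²) = 1990 rad/s.
t_s ≈ 4/(ζω_n) = 4/(0.379·1990) = 0.00531 s.

t_s ≈ 0.00531 s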